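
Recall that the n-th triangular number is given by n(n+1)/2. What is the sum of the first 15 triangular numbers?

680

Σ i(i+1)/2 = (Σi² + Σi) / 2 over i = 1..15.
Σi = 120 and Σi² = 1240.
(1·1240 + 1·120) / 2 = 1360/2 = 680.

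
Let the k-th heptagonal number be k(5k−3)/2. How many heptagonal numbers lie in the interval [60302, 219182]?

141

The n-th heptagonal number is n(5n−3)/2.
Smallest index with value ≥ 60302: n = 156 (giving 60606).
Largest index with value ≤ 219182: n = 296 (giving 218596).
Indices 156 through 296: 141 terms.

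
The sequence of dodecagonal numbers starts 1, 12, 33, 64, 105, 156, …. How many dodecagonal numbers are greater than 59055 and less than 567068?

228

The n-th dodecagonal number is n(5n−4).
Smallest index with value > 59055: n = 110 (giving 60060).
Largest index with value < 567068: n = 337 (giving 566497).
Indices 110 through 337: 228 terms.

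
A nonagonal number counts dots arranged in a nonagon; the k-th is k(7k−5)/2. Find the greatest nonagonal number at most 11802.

11629

Solve n(7n−5)/2 ≤ 11802 for integer n.
n = 58 gives 11629 ≤ 11802, while n = 59 gives 12036 > 11802; so the answer is 11629.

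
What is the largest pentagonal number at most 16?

Solve n(3n−1)/2 ≤ 16 for integer n.
n = 3 gives 12 ≤ 16, while n = 4 gives 22 > 16; so the answer is 12.

12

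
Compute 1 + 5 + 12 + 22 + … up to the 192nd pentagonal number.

3557376

Σ i(3i−1)/2 = (3Σi² − Σi) / 2 over i = 1..192.
Σi = 18528 and Σi² = 2377760.
(3·2377760 − 1·18528) / 2 = 7114752/2 = 3557376.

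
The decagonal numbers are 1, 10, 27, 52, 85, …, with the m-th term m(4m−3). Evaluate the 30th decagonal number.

3510

30·(4·30 − 3) = 30·117 = 3510.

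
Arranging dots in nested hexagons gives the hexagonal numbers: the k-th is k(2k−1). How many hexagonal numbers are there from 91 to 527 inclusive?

10

The n-th hexagonal number is n(2n−1).
Smallest index with value ≥ 91: n = 7 (giving 91).
Largest index with value ≤ 527: n = 16 (giving 496).
Indices 7 through 16: 10 terms.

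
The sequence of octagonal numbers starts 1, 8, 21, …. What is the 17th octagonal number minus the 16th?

Consecutive octagonal numbers differ by 6n − 5: here 6·17 − 5 = 97.

97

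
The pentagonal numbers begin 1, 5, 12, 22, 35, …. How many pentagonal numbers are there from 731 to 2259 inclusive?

16

The n-th pentagonal number is n(3n−1)/2.
Smallest index with value ≥ 731: n = 23 (giving 782).
Largest index with value ≤ 2259: n = 38 (giving 2147).
Indices 23 through 38: 16 terms.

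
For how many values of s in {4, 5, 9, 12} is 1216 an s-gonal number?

s = 4: P(4, 34) = 1156 and P(4, 35) = 1225; 1216 is not s-gonal.
s = 5: P(5, 28) = 1162 and P(5, 29) = 1247; 1216 is not s-gonal.
s = 9: P(9, 19) = 1216. ✓
s = 12: P(12, 16) = 1216. ✓
Hits: s ∈ {9, 12} → 2.

2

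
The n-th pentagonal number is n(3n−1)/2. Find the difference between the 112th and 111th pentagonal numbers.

Consecutive pentagonal numbers differ by 3n − 2: here 3·112 − 2 = 334.

334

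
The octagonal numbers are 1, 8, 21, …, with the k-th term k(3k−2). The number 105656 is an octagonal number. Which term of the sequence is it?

Set n(3n−2) = 105656, giving 3n² − 2n − 105656 = 0.
The discriminant is 4 + 12·105656 = 1267876, and √1267876 = 1126.
So n = (2 + 1126) / 6 = 1128/6 = 188.
Check: 188·(3·188 − 2) = 105656. ✓

188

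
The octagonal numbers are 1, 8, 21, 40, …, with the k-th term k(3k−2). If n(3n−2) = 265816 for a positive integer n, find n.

298

Set n(3n−2) = 265816, giving 3n² − 2n − 265816 = 0.
So n = (2 + 1786) / 6 = 1788/6 = 298.
Check: 298·(3·298 − 2) = 265816. ✓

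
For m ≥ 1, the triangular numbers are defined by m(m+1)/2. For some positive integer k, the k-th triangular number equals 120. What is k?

Set n(n+1)/2 = 120, giving n² + n − 240 = 0.
The discriminant is 1 + 8·120 = 961, and √961 = 31.
So n = (-1 + 31) / 2 = 30/2 = 15.

15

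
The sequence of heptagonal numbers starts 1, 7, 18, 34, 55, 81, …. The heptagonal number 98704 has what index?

Set n(5n−3)/2 = 98704, giving 5n² − 3n − 197408 = 0.
The discriminant is 9 + 40·98704 = 3948169, and √3948169 = 1987.
So n = (3 + 1987) / 10 = 1990/10 = 199.

199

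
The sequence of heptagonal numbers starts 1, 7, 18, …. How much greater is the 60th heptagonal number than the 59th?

296

Consecutive heptagonal numbers differ by 5n − 4: here 5·60 − 4 = 296.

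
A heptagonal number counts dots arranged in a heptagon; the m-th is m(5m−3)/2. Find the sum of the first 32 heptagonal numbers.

Σ i(5i−3)/2 = (5Σi² − 3Σi) / 2 over i = 1..32.
Σi = 528 and Σi² = 11440.
(5·11440 − 3·528) / 2 = 55616/2 = 27808.

27808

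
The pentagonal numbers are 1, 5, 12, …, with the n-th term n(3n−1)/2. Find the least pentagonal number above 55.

Solve n(3n−1)/2 > 55 for integer n.
The largest n with value ≤ 55 is 6 (since 51 ≤ 55 < 70), so the first above is n = 7, value 70.

70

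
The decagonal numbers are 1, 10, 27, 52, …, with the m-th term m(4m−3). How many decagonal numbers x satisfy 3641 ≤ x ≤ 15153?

The n-th decagonal number is n(4n−3).
Smallest index with value ≥ 3641: n = 31 (giving 3751).
Largest index with value ≤ 15153: n = 61 (giving 14701).
Indices 31 through 61: 31 terms.

31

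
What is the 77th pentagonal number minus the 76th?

Consecutive pentagonal numbers differ by 3n − 2: here 3·77 − 2 = 229.

229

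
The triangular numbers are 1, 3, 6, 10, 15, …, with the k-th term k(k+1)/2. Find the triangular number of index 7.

The 7th triangular number is n(n+1)/2 with n = 7.
7·8/2 = 56/2 = 28.

28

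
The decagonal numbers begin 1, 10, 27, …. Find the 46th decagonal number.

8326

46·(4·46 − 3) = 46·181 = 8326.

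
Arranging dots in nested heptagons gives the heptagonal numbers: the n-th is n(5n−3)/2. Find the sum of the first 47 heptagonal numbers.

Σ i(5i−3)/2 = (5Σi² − 3Σi) / 2 over i = 1..47.
Σi = 1128 and Σi² = 35720.
(5·35720 − 3·1128) / 2 = 175216/2 = 87608.

87608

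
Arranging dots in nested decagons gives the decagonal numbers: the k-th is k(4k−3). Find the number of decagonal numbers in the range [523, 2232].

13

The n-th decagonal number is n(4n−3).
Smallest index with value ≥ 523: n = 12 (giving 540).
Largest index with value ≤ 2232: n = 24 (giving 2232).
Indices 12 through 24: 13 terms.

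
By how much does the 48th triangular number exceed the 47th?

48

Consecutive triangular numbers differ by n: T_{48} − T_{47} = 48.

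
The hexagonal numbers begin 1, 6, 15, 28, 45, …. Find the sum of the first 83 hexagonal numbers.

Σ i(2i−1) = 2Σi² − Σi over i = 1..83.
Σi = 3486 and Σi² = 194054.
2·194054 − 1·3486 = 384622.

384622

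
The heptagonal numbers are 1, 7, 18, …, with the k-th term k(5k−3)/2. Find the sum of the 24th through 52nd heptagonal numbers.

108112

Σ i(5i−3)/2 = (5Σi² − 3Σi) / 2 over i = 24..52.
Σi = 1378 − 276 = 1102 and Σi² = 48230 − 4324 = 43906.
(5·43906 − 3·1102) / 2 = 216224/2 = 108112.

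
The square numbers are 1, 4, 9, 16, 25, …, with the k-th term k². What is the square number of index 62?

62² = 3844.

3844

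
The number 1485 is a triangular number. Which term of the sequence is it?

Set n(n+1)/2 = 1485, giving n² + n − 2970 = 0.
The discriminant is 1 + 8·1485 = 11881, and √11881 = 109.
So n = (-1 + 109) / 2 = 108/2 = 54.

54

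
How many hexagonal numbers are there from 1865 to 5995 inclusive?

25

The n-th hexagonal number is n(2n−1).
Smallest index with value ≥ 1865: n = 31 (giving 1891).
Largest index with value ≤ 5995: n = 55 (giving 5995).
Indices 31 through 55: 25 terms.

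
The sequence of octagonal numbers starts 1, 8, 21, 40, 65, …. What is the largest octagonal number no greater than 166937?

Solve n(3n−2) ≤ 166937 for integer n.
n = 236 gives 166616 ≤ 166937, while n = 237 gives 168033 > 166937; so the answer is 166616.

166616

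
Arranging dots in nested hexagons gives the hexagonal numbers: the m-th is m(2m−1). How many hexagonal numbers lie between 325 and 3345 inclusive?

29

The n-th hexagonal number is n(2n−1).
Smallest index with value ≥ 325: n = 13 (giving 325).
Largest index with value ≤ 3345: n = 41 (giving 3321).
Indices 13 through 41: 29 terms.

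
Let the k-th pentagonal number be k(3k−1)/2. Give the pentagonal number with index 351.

The 351st pentagonal number is n(3n−1)/2 with n = 351.
351·(3·351 − 1)/2 = 351·1052/2 = 351·526 = 184626.

184626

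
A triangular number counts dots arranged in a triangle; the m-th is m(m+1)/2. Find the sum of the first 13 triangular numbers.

Σ i(i+1)/2 = (Σi² + Σi) / 2 over i = 1..13.
Σi = 91 and Σi² = 819.
(1·819 + 1·91) / 2 = 910/2 = 455.

455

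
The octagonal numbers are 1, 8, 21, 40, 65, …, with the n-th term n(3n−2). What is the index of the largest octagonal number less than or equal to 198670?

Solve n(3n−2) ≤ 198670 for integer n.
n = 257 gives 197633 ≤ 198670, while n = 258 gives 199176 > 198670; so the answer is index 257.

257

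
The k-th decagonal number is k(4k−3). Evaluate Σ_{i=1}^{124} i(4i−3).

2549750

Σ i(4i−3) = 4Σi² − 3Σi over i = 1..124.
Σi = 7750 and Σi² = 643250.
4·643250 − 3·7750 = 2549750.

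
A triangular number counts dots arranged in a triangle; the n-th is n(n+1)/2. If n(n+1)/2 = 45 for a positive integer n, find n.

Set n(n+1)/2 = 45, giving n² + n − 90 = 0.
The discriminant is 1 + 8·45 = 361, and √361 = 19.
So n = (-1 + 19) / 2 = 18/2 = 9.

9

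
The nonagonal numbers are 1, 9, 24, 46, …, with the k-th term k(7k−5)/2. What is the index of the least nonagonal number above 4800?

Solve n(7n−5)/2 > 4800 for integer n.
The largest n with value ≤ 4800 is 37 (since 4699 ≤ 4800 < 4959), so the first above is n = 38, value 4959.

38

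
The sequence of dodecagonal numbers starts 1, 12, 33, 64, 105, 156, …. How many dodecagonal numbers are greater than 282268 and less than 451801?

The n-th dodecagonal number is n(5n−4).
Smallest index with value > 282268: n = 239 (giving 284649).
Largest index with value < 451801: n = 300 (giving 448800).
Indices 239 through 300: 62 terms.

62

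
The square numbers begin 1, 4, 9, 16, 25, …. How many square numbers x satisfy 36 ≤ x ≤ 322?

The n-th square number is n².
Smallest index with value ≥ 36: n = 6 (giving 36).
Largest index with value ≤ 322: n = 17 (giving 289).
Indices 6 through 17: 12 terms.

12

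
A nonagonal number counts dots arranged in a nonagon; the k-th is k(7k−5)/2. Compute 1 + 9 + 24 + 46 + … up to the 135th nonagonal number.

2879460

Σ i(7i−5)/2 = (7Σi² − 5Σi) / 2 over i = 1..135.
Σi = 9180 and Σi² = 829260.
(7·829260 − 5·9180) / 2 = 5758920/2 = 2879460.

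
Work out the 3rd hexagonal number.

The 3rd hexagonal number is n(2n−1) with n = 3.
3·(2·3 − 1) = 3·5 = 15.

15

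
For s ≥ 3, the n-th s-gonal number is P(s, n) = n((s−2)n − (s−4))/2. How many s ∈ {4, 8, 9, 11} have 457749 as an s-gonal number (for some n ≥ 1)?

s = 4: P(4, 676) = 456976 and P(4, 677) = 458329; 457749 is not s-gonal.
s = 8: P(8, 390) = 455520 and P(8, 391) = 457861; 457749 is not s-gonal.
s = 9: P(9, 362) = 457749. ✓
s = 11: P(11, 319) = 456808 and P(11, 320) = 459680; 457749 is not s-gonal.
Hits: s ∈ {9} → 1.

1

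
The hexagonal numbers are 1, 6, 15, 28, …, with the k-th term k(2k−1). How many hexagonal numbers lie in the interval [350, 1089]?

10

The n-th hexagonal number is n(2n−1).
Smallest index with value ≥ 350: n = 14 (giving 378).
Largest index with value ≤ 1089: n = 23 (giving 1035).
Indices 14 through 23: 10 terms.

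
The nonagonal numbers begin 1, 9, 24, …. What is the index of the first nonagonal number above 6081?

Solve n(7n−5)/2 > 6081 for integer n.
The largest n with value ≤ 6081 is 42 (since 6069 ≤ 6081 < 6364), so the first above is n = 43, value 6364.

43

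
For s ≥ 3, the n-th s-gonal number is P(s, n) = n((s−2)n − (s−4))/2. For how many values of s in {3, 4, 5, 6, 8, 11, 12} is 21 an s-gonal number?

2

s = 3: P(3, 6) = 21. ✓
s = 4: P(4, 4) = 16 and P(4, 5) = 25; 21 is not s-gonal.
s = 5: P(5, 3) = 12 and P(5, 4) = 22; 21 is not s-gonal.
s = 6: P(6, 3) = 15 and P(6, 4) = 28; 21 is not s-gonal.
s = 8: P(8, 3) = 21. ✓
s = 11: P(11, 2) = 11 and P(11, 3) = 30; 21 is not s-gonal.
s = 12: P(12, 2) = 12 and P(12, 3) = 33; 21 is not s-gonal.
Hits: s ∈ {3, 8} → 2.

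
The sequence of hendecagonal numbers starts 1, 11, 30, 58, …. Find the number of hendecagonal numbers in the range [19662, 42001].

The n-th hendecagonal number is n(9n−7)/2.
Smallest index with value ≥ 19662: n = 67 (giving 19966).
Largest index with value ≤ 42001: n = 97 (giving 42001).
Indices 67 through 97: 31 terms.

31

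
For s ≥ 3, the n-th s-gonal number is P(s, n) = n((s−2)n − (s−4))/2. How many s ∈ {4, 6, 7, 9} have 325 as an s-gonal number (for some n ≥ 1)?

2

s = 4: P(4, 18) = 324 and P(4, 19) = 361; 325 is not s-gonal.
s = 6: P(6, 13) = 325. ✓
s = 7: P(7, 11) = 286 and P(7, 12) = 342; 325 is not s-gonal.
s = 9: P(9, 10) = 325. ✓
Hits: s ∈ {6, 9} → 2.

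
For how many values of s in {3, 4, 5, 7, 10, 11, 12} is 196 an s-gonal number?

s = 3: P(3, 19) = 190 and P(3, 20) = 210; 196 is not s-gonal.
s = 4: P(4, 14) = 196. ✓
s = 5: P(5, 11) = 176 and P(5, 12) = 210; 196 is not s-gonal.
s = 7: P(7, 9) = 189 and P(7, 10) = 235; 196 is not s-gonal.
s = 10: P(10, 7) = 175 and P(10, 8) = 232; 196 is not s-gonal.
s = 11: P(11, 7) = 196. ✓
s = 12: P(12, 6) = 156 and P(12, 7) = 217; 196 is not s-gonal.
Hits: s ∈ {4, 11} → 2.

2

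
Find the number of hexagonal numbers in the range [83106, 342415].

210

The n-th hexagonal number is n(2n−1).
Smallest index with value ≥ 83106: n = 205 (giving 83845).
Largest index with value ≤ 342415: n = 414 (giving 342378).
Indices 205 through 414: 210 terms.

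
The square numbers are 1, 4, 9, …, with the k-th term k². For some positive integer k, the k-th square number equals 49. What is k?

7

We need n² = 49, so n = √49 = 7.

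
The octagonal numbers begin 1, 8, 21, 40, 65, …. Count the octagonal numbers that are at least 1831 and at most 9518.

The n-th octagonal number is n(3n−2).
Smallest index with value ≥ 1831: n = 26 (giving 1976).
Largest index with value ≤ 9518: n = 56 (giving 9296).
Indices 26 through 56: 31 terms.

31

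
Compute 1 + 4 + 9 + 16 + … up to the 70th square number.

116795

Σ_{i=1}^{70} i² = 70·71·141/6 = 116795.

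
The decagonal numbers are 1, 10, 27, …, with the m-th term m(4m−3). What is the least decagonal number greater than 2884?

3052

Solve n(4n−3) > 2884 for integer n.
The largest n with value ≤ 2884 is 27 (since 2835 ≤ 2884 < 3052), so the first above is n = 28, value 3052.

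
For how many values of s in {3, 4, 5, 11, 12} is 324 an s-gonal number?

s = 3: P(3, 24) = 300 and P(3, 25) = 325; 324 is not s-gonal.
s = 4: P(4, 18) = 324. ✓
s = 5: P(5, 14) = 287 and P(5, 15) = 330; 324 is not s-gonal.
s = 11: P(11, 8) = 260 and P(11, 9) = 333; 324 is not s-gonal.
s = 12: P(12, 8) = 288 and P(12, 9) = 369; 324 is not s-gonal.
Hits: s ∈ {4} → 1.

1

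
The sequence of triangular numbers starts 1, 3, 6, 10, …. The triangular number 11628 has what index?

Set n(n+1)/2 = 11628, giving n² + n − 23256 = 0.
The discriminant is 1 + 8·11628 = 93025, and √93025 = 305.
So n = (-1 + 305) / 2 = 304/2 = 152.
Check: 152·153/2 = 11628. ✓

152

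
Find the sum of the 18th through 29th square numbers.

6770

Σ_{i=18}^{29} i² = 8555 − 1785 = 6770.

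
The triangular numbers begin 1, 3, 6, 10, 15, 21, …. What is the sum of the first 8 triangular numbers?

120

Σ i(i+1)/2 = (Σi² + Σi) / 2 over i = 1..8.
Σi = 36 and Σi² = 204.
(1·204 + 1·36) / 2 = 240/2 = 120.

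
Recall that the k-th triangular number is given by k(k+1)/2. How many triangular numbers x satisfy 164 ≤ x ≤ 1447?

36

The n-th triangular number is n(n+1)/2.
Smallest index with value ≥ 164: n = 18 (giving 171).
Largest index with value ≤ 1447: n = 53 (giving 1431).
Indices 18 through 53: 36 terms.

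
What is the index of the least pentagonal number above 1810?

Solve n(3n−1)/2 > 1810 for integer n.
The largest n with value ≤ 1810 is 34 (since 1717 ≤ 1810 < 1820), so the first above is n = 35, value 1820.

35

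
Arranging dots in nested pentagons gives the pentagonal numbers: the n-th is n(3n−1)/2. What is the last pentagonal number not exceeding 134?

117

Solve n(3n−1)/2 ≤ 134 for integer n.
n = 9 gives 117 ≤ 134, while n = 10 gives 145 > 134; so the answer is 117.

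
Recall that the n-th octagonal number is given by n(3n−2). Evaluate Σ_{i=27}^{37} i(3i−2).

Σ i(3i−2) = 3Σi² − 2Σi over i = 27..37.
Σi = 703 − 351 = 352 and Σi² = 17575 − 6201 = 11374.
3·11374 − 2·352 = 33418.

33418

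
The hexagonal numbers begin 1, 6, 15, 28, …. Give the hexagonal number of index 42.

The 42nd hexagonal number is n(2n−1) with n = 42.
42·(2·42 − 1) = 42·83 = 3486.

3486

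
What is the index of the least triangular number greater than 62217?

353

Solve n(n+1)/2 > 62217 for integer n.
The largest n with value ≤ 62217 is 352 (since 62128 ≤ 62217 < 62481), so the first above is n = 353, value 62481.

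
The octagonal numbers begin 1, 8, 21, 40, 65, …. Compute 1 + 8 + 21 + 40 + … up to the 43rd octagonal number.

80410

Σ i(3i−2) = 3Σi² − 2Σi over i = 1..43.
Σi = 946 and Σi² = 27434.
3·27434 − 2·946 = 80410.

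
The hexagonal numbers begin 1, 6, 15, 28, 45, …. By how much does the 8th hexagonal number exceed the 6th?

8·(2·8 − 1) = 120 and 6·(2·6 − 1) = 66.
Difference: 120 − 66 = 54.

54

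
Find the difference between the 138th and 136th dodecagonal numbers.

2732

138·(5·138 − 4) = 94668 and 136·(5·136 − 4) = 91936.
Difference: 94668 − 91936 = 2732.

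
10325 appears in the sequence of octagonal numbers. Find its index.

Set n(3n−2) = 10325, giving 3n² − 2n − 10325 = 0.
So n = (2 + 352) / 6 = 354/6 = 59.
Check: 59·(3·59 − 2) = 10325. ✓

59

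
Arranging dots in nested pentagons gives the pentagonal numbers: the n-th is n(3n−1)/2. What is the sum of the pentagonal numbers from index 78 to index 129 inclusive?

850434

Σ i(3i−1)/2 = (3Σi² − Σi) / 2 over i = 78..129.
Σi = 8385 − 3003 = 5382 and Σi² = 723905 − 155155 = 568750.
(3·568750 − 1·5382) / 2 = 1700868/2 = 850434.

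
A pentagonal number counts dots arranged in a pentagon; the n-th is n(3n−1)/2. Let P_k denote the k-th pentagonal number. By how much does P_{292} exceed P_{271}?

17724

292·(3·292 − 1)/2 = 127750 and 271·(3·271 − 1)/2 = 110026.
Difference: 127750 − 110026 = 17724.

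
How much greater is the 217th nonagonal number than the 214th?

217·(7·217 − 5)/2 = 164269 and 214·(7·214 − 5)/2 = 159751.
Difference: 164269 − 159751 = 4518.

4518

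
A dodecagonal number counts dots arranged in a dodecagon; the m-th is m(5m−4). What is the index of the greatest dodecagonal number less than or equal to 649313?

Solve n(5n−4) ≤ 649313 for integer n.
n = 360 gives 646560 ≤ 649313, while n = 361 gives 650161 > 649313; so the answer is index 360.

360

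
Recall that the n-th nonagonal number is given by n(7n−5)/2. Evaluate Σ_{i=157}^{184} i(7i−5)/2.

Σ i(7i−5)/2 = (7Σi² − 5Σi) / 2 over i = 157..184.
Σi = 17020 − 12246 = 4774 and Σi² = 2093460 − 1277666 = 815794.
(7·815794 − 5·4774) / 2 = 5686688/2 = 2843344.

2843344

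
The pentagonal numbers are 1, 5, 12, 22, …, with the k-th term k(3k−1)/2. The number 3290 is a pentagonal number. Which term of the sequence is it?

47

Set n(3n−1)/2 = 3290, giving 3n² − n − 6580 = 0.
The discriminant is 1 + 24·3290 = 78961, and √78961 = 281.
So n = (1 + 281) / 6 = 282/6 = 47.
Check: 47·(3·47 − 1)/2 = 3290. ✓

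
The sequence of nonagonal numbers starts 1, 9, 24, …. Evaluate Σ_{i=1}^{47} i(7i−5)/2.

122200

Σ i(7i−5)/2 = (7Σi² − 5Σi) / 2 over i = 1..47.
Σi = 1128 and Σi² = 35720.
(7·35720 − 5·1128) / 2 = 244400/2 = 122200.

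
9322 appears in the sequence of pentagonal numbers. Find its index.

Set n(3n−1)/2 = 9322, giving 3n² − n − 18644 = 0.
The discriminant is 1 + 24·9322 = 223729, and √223729 = 473.
So n = (1 + 473) / 6 = 474/6 = 79.
Check: 79·(3·79 − 1)/2 = 9322. ✓

79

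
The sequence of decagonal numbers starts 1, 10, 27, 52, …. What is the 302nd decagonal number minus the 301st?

2409

Consecutive decagonal numbers differ by 8n − 7: here 8·302 − 7 = 2409.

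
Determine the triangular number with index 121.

121·122/2 = 14762/2 = 7381.

7381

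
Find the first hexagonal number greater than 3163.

3321

Solve n(2n−1) > 3163 for integer n.
The largest n with value ≤ 3163 is 40 (since 3160 ≤ 3163 < 3321), so the first above is n = 41, value 3321.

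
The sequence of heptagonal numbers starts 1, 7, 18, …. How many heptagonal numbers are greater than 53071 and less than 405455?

257

The n-th heptagonal number is n(5n−3)/2.
Smallest index with value > 53071: n = 147 (giving 53802).
Largest index with value < 405455: n = 403 (giving 405418).
Indices 147 through 403: 257 terms.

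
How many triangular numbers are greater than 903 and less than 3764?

The n-th triangular number is n(n+1)/2.
Smallest index with value > 903: n = 43 (giving 946).
Largest index with value < 3764: n = 86 (giving 3741).
Indices 43 through 86: 44 terms.

44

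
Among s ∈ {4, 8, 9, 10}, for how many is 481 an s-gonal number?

1

s = 4: P(4, 21) = 441 and P(4, 22) = 484; 481 is not s-gonal.
s = 8: P(8, 13) = 481. ✓
s = 9: P(9, 12) = 474 and P(9, 13) = 559; 481 is not s-gonal.
s = 10: P(10, 11) = 451 and P(10, 12) = 540; 481 is not s-gonal.
Hits: s ∈ {8} → 1.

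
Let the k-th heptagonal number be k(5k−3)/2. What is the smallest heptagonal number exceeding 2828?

2839

Solve n(5n−3)/2 > 2828 for integer n.
The largest n with value ≤ 2828 is 33 (since 2673 ≤ 2828 < 2839), so the first above is n = 34, value 2839.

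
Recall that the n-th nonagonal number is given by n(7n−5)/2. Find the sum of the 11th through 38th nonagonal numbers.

Σ i(7i−5)/2 = (7Σi² − 5Σi) / 2 over i = 11..38.
Σi = 741 − 55 = 686 and Σi² = 19019 − 385 = 18634.
(7·18634 − 5·686) / 2 = 127008/2 = 63504.

63504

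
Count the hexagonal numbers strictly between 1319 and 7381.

The n-th hexagonal number is n(2n−1).
Smallest index with value > 1319: n = 26 (giving 1326).
Largest index with value < 7381: n = 60 (giving 7140).
Indices 26 through 60: 35 terms.

35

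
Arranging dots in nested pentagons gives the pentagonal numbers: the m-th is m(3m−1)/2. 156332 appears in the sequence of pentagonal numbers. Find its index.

Set n(3n−1)/2 = 156332, giving 3n² − n − 312664 = 0.
The discriminant is 1 + 24·156332 = 3751969, and √3751969 = 1937.
So n = (1 + 1937) / 6 = 1938/6 = 323.

323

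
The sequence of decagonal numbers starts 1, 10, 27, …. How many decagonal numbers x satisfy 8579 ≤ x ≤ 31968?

The n-th decagonal number is n(4n−3).
Smallest index with value ≥ 8579: n = 47 (giving 8695).
Largest index with value ≤ 31968: n = 89 (giving 31417).
Indices 47 through 89: 43 terms.

43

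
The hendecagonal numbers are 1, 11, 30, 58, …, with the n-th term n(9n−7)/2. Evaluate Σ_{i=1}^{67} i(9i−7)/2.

Σ i(9i−7)/2 = (9Σi² − 7Σi) / 2 over i = 1..67.
Σi = 2278 and Σi² = 102510.
(9·102510 − 7·2278) / 2 = 906644/2 = 453322.

453322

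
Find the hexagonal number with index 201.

The 201st hexagonal number is n(2n−1) with n = 201.
201·(2·201 − 1) = 201·401 = 80601.

80601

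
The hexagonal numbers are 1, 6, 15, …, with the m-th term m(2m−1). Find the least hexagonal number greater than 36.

45

Solve n(2n−1) > 36 for integer n.
The largest n with value ≤ 36 is 4 (since 28 ≤ 36 < 45), so the first above is n = 5, value 45.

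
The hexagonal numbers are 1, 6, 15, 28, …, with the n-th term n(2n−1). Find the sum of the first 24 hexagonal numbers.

9500

Σ i(2i−1) = 2Σi² − Σi over i = 1..24.
Σi = 300 and Σi² = 4900.
2·4900 − 1·300 = 9500.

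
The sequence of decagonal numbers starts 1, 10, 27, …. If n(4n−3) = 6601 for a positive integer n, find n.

Set n(4n−3) = 6601, giving 4n² − 3n − 6601 = 0.
So n = (3 + 325) / 8 = 328/8 = 41.

41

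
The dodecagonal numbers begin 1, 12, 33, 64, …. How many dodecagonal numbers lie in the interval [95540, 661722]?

226

The n-th dodecagonal number is n(5n−4).
Smallest index with value ≥ 95540: n = 139 (giving 96049).
Largest index with value ≤ 661722: n = 364 (giving 661024).
Indices 139 through 364: 226 terms.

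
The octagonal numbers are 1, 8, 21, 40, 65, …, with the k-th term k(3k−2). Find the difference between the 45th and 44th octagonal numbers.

Consecutive octagonal numbers differ by 6n − 5: here 6·45 − 5 = 265.

265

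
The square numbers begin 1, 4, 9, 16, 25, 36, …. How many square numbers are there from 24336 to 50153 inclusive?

The n-th square number is n².
Smallest index with value ≥ 24336: n = 156 (giving 24336).
Largest index with value ≤ 50153: n = 223 (giving 49729).
Indices 156 through 223: 68 terms.

68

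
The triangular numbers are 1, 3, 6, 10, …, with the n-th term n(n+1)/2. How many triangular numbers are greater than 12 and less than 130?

11

The n-th triangular number is n(n+1)/2.
Smallest index with value > 12: n = 5 (giving 15).
Largest index with value < 130: n = 15 (giving 120).
Indices 5 through 15: 11 terms.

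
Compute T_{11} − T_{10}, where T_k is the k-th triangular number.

Consecutive triangular numbers differ by n: T_{11} − T_{10} = 11.

11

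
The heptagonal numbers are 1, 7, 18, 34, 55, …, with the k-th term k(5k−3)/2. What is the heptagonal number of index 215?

115240

The 215th heptagonal number is n(5n−3)/2 with n = 215.
215·(5·215 − 3)/2 = 215·1072/2 = 215·536 = 115240.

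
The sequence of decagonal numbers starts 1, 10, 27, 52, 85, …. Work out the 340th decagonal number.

461380

340·(4·340 − 3) = 340·1357 = 461380.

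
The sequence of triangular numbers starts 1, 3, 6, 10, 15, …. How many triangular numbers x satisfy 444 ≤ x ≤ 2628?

43

The n-th triangular number is n(n+1)/2.
Smallest index with value ≥ 444: n = 30 (giving 465).
Largest index with value ≤ 2628: n = 72 (giving 2628).
Indices 30 through 72: 43 terms.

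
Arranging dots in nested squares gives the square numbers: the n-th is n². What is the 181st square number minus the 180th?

n² − (n−1)² = 2n − 1, so 181² − 180² = 2·181 − 1 = 361.

361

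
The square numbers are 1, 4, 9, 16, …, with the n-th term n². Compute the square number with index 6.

36

The 6th square number is n² with n = 6.
6² = 36.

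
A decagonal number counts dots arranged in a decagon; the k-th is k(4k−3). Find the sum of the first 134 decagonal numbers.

Σ i(4i−3) = 4Σi² − 3Σi over i = 1..134.
Σi = 9045 and Σi² = 811035.
4·811035 − 3·9045 = 3217005.

3217005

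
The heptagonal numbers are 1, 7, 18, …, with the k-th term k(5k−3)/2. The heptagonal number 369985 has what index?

385

Set n(5n−3)/2 = 369985, giving 5n² − 3n − 739970 = 0.
The discriminant is 9 + 40·369985 = 14799409, and √14799409 = 3847.
So n = (3 + 3847) / 10 = 3850/10 = 385.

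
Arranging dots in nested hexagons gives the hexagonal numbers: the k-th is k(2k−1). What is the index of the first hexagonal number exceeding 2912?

Solve n(2n−1) > 2912 for integer n.
The largest n with value ≤ 2912 is 38 (since 2850 ≤ 2912 < 3003), so the first above is n = 39, value 3003.

39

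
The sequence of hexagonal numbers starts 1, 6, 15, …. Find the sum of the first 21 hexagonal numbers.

6391

Σ i(2i−1) = 2Σi² − Σi over i = 1..21.
Σi = 231 and Σi² = 3311.
2·3311 − 1·231 = 6391.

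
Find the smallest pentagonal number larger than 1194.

1247

Solve n(3n−1)/2 > 1194 for integer n.
The largest n with value ≤ 1194 is 28 (since 1162 ≤ 1194 < 1247), so the first above is n = 29, value 1247.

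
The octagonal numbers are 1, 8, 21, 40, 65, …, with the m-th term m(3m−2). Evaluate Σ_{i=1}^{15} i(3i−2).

3480

Σ i(3i−2) = 3Σi² − 2Σi over i = 1..15.
Σi = 120 and Σi² = 1240.
3·1240 − 2·120 = 3480.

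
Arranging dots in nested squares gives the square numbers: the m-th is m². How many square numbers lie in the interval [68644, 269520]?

The n-th square number is n².
Smallest index with value ≥ 68644: n = 262 (giving 68644).
Largest index with value ≤ 269520: n = 519 (giving 269361).
Indices 262 through 519: 258 terms.

258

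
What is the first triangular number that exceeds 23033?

Solve n(n+1)/2 > 23033 for integer n.
The largest n with value ≤ 23033 is 214 (since 23005 ≤ 23033 < 23220), so the first above is n = 215, value 23220.

23220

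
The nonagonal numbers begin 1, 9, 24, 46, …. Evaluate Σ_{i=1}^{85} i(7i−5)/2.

Σ i(7i−5)/2 = (7Σi² − 5Σi) / 2 over i = 1..85.
Σi = 3655 and Σi² = 208335.
(7·208335 − 5·3655) / 2 = 1440070/2 = 720035.

720035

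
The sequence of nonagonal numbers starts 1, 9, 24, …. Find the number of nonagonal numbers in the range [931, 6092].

26

The n-th nonagonal number is n(7n−5)/2.
Smallest index with value ≥ 931: n = 17 (giving 969).
Largest index with value ≤ 6092: n = 42 (giving 6069).
Indices 17 through 42: 26 terms.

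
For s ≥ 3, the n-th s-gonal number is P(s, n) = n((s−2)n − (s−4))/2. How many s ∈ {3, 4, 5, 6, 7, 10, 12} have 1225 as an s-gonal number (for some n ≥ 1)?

3

s = 3: P(3, 49) = 1225. ✓
s = 4: P(4, 35) = 1225. ✓
s = 5: P(5, 28) = 1162 and P(5, 29) = 1247; 1225 is not s-gonal.
s = 6: P(6, 25) = 1225. ✓
s = 7: P(7, 22) = 1177 and P(7, 23) = 1288; 1225 is not s-gonal.
s = 10: P(10, 17) = 1105 and P(10, 18) = 1242; 1225 is not s-gonal.
s = 12: P(12, 16) = 1216 and P(12, 17) = 1377; 1225 is not s-gonal.
Hits: s ∈ {3, 4, 6} → 3.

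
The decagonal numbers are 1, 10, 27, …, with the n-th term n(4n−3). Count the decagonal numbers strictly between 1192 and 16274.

The n-th decagonal number is n(4n−3).
Smallest index with value > 1192: n = 18 (giving 1242).
Largest index with value < 16274: n = 64 (giving 16192).
Indices 18 through 64: 47 terms.

47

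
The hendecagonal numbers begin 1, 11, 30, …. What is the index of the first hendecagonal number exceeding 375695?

Solve n(9n−7)/2 > 375695 for integer n.
The largest n with value ≤ 375695 is 289 (since 374833 ≤ 375695 < 377435), so the first above is n = 290, value 377435.

290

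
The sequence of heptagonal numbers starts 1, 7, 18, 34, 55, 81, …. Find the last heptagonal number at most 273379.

271755

Solve n(5n−3)/2 ≤ 273379 for integer n.
n = 330 gives 271755 ≤ 273379, while n = 331 gives 273406 > 273379; so the answer is 271755.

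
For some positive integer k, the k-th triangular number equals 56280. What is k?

335

Set n(n+1)/2 = 56280, giving n² + n − 112560 = 0.
So n = (-1 + 671) / 2 = 670/2 = 335.
Check: 335·336/2 = 56280. ✓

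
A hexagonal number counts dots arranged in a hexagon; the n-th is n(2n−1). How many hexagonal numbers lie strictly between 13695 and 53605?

The n-th hexagonal number is n(2n−1).
Smallest index with value > 13695: n = 84 (giving 14028).
Largest index with value < 53605: n = 163 (giving 52975).
Indices 84 through 163: 80 terms.

80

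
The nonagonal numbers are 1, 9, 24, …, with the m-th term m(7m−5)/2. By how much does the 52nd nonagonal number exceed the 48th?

1390

52·(7·52 − 5)/2 = 9334 and 48·(7·48 − 5)/2 = 7944.
Difference: 9334 − 7944 = 1390.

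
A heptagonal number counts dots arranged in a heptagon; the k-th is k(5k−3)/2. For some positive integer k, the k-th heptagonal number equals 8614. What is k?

Set n(5n−3)/2 = 8614, giving 5n² − 3n − 17228 = 0.
The discriminant is 9 + 40·8614 = 344569, and √344569 = 587.
So n = (3 + 587) / 10 = 590/10 = 59.
Check: 59·(5·59 − 3)/2 = 8614. ✓

59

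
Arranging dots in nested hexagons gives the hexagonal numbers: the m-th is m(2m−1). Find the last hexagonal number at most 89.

66

Solve n(2n−1) ≤ 89 for integer n.
n = 6 gives 66 ≤ 89, while n = 7 gives 91 > 89; so the answer is 66.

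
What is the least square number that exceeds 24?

25

Solve n² > 24 for integer n.
The largest n with value ≤ 24 is 4 (since 16 ≤ 24 < 25), so the first above is n = 5, value 25.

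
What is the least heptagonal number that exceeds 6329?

6426

Solve n(5n−3)/2 > 6329 for integer n.
The largest n with value ≤ 6329 is 50 (since 6175 ≤ 6329 < 6426), so the first above is n = 51, value 6426.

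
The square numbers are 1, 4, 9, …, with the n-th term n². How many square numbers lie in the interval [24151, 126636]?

The n-th square number is n².
Smallest index with value ≥ 24151: n = 156 (giving 24336).
Largest index with value ≤ 126636: n = 355 (giving 126025).
Indices 156 through 355: 200 terms.

200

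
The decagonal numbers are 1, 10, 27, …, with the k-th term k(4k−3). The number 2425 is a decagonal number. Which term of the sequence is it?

25

Set n(4n−3) = 2425, giving 4n² − 3n − 2425 = 0.
So n = (3 + 197) / 8 = 200/8 = 25.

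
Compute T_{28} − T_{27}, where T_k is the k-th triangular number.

Consecutive triangular numbers differ by n: T_{28} − T_{27} = 28.

28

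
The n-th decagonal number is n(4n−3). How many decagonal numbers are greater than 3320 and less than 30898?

The n-th decagonal number is n(4n−3).
Smallest index with value > 3320: n = 30 (giving 3510).
Largest index with value < 30898: n = 88 (giving 30712).
Indices 30 through 88: 59 terms.

59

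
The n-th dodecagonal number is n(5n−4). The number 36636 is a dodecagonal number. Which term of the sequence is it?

Set n(5n−4) = 36636, giving 5n² − 4n − 36636 = 0.
The discriminant is 16 + 20·36636 = 732736, and √732736 = 856.
So n = (4 + 856) / 10 = 860/10 = 86.

86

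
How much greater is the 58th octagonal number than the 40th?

58·(3·58 − 2) = 9976 and 40·(3·40 − 2) = 4720.
Difference: 9976 − 4720 = 5256.

5256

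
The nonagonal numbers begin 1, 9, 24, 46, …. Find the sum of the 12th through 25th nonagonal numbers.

16919

Σ i(7i−5)/2 = (7Σi² − 5Σi) / 2 over i = 12..25.
Σi = 325 − 66 = 259 and Σi² = 5525 − 506 = 5019.
(7·5019 − 5·259) / 2 = 33838/2 = 16919.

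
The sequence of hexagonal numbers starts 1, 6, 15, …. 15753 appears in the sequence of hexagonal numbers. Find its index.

Set n(2n−1) = 15753, giving 2n² − n − 15753 = 0.
The discriminant is 1 + 8·15753 = 126025, and √126025 = 355.
So n = (1 + 355) / 4 = 356/4 = 89.
Check: 89·(2·89 − 1) = 15753. ✓

89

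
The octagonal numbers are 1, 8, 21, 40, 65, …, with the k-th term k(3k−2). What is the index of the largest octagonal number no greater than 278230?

304

Solve n(3n−2) ≤ 278230 for integer n.
n = 304 gives 276640 ≤ 278230, while n = 305 gives 278465 > 278230; so the answer is index 304.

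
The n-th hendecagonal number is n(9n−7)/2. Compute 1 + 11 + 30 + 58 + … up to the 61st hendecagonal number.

342271

Σ i(9i−7)/2 = (9Σi² − 7Σi) / 2 over i = 1..61.
Σi = 1891 and Σi² = 77531.
(9·77531 − 7·1891) / 2 = 684542/2 = 342271.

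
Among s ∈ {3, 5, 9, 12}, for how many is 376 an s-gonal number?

1

s = 3: P(3, 26) = 351 and P(3, 27) = 378; 376 is not s-gonal.
s = 5: P(5, 16) = 376. ✓
s = 9: P(9, 10) = 325 and P(9, 11) = 396; 376 is not s-gonal.
s = 12: P(12, 9) = 369 and P(12, 10) = 460; 376 is not s-gonal.
Hits: s ∈ {5} → 1.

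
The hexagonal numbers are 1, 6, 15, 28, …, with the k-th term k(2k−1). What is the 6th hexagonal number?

66

6·(2·6 − 1) = 6·11 = 66.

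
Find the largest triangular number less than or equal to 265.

Solve n(n+1)/2 ≤ 265 for integer n.
n = 22 gives 253 ≤ 265, while n = 23 gives 276 > 265; so the answer is 253.

253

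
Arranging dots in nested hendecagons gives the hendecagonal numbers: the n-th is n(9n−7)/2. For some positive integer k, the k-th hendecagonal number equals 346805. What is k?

278

Set n(9n−7)/2 = 346805, giving 9n² − 7n − 693610 = 0.
The discriminant is 49 + 72·346805 = 24970009, and √24970009 = 4997.
So n = (7 + 4997) / 18 = 5004/18 = 278.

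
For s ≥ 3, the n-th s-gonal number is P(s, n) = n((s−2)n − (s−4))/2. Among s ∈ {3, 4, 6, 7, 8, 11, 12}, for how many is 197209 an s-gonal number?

1

s = 3: P(3, 627) = 196878 and P(3, 628) = 197506; 197209 is not s-gonal.
s = 4: P(4, 444) = 197136 and P(4, 445) = 198025; 197209 is not s-gonal.
s = 6: P(6, 314) = 196878 and P(6, 315) = 198135; 197209 is not s-gonal.
s = 7: P(7, 281) = 196981 and P(7, 282) = 198387; 197209 is not s-gonal.
s = 8: P(8, 256) = 196096 and P(8, 257) = 197633; 197209 is not s-gonal.
s = 11: P(11, 209) = 195833 and P(11, 210) = 197715; 197209 is not s-gonal.
s = 12: P(12, 199) = 197209. ✓
Hits: s ∈ {12} → 1.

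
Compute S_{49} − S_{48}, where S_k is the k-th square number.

n² − (n−1)² = 2n − 1, so 49² − 48² = 2·49 − 1 = 97.

97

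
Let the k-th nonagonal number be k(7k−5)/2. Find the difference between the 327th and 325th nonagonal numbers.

4559

327·(7·327 − 5)/2 = 373434 and 325·(7·325 − 5)/2 = 368875.
Difference: 373434 − 368875 = 4559.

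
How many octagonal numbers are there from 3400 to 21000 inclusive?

51

The n-th octagonal number is n(3n−2).
Smallest index with value ≥ 3400: n = 34 (giving 3400).
Largest index with value ≤ 21000: n = 84 (giving 21000).
Indices 34 through 84: 51 terms.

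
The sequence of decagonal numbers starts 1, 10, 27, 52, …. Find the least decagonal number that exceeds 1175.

Solve n(4n−3) > 1175 for integer n.
The largest n with value ≤ 1175 is 17 (since 1105 ≤ 1175 < 1242), so the first above is n = 18, value 1242.

1242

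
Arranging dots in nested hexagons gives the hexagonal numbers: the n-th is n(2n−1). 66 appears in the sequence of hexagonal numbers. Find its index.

6

Set n(2n−1) = 66, giving 2n² − n − 66 = 0.
The discriminant is 1 + 8·66 = 529, and √529 = 23.
So n = (1 + 23) / 4 = 24/4 = 6.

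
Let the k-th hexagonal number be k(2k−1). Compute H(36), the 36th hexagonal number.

The 36th hexagonal number is n(2n−1) with n = 36.
36·(2·36 − 1) = 36·71 = 2556.

2556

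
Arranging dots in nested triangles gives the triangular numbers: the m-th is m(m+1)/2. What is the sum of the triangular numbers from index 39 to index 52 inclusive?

14924

Σ i(i+1)/2 = (Σi² + Σi) / 2 over i = 39..52.
Σi = 1378 − 741 = 637 and Σi² = 48230 − 19019 = 29211.
(1·29211 + 1·637) / 2 = 29848/2 = 14924.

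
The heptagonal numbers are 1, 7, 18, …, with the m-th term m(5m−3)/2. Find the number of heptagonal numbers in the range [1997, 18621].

58

The n-th heptagonal number is n(5n−3)/2.
Smallest index with value ≥ 1997: n = 29 (giving 2059).
Largest index with value ≤ 18621: n = 86 (giving 18361).
Indices 29 through 86: 58 terms.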